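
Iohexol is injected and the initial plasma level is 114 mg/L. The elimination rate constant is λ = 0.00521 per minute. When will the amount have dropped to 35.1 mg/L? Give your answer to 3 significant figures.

t½ = ln 2 / λ = 0.69315 / 0.00521 ≈ 133.04 minutes.
Fraction remaining = 35.1/114 ≈ 0.30789.
n = log₂(114/35.1) = ln(3.2479)/ln 2 ≈ 1.6995 half-lives.
t = n × t½ = 1.6995 × 133.04 ≈ 226.1 minutes.

226 minutes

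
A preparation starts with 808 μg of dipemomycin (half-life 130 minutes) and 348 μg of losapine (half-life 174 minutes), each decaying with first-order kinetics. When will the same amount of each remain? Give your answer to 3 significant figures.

Set 808·(1/2)^(t/130) = 348·(1/2)^(t/174).
Taking log₂: log₂(808/348) = t·(1/130 − 1/174).
log₂(2.3218) = 1.2153; 1/130 − 1/174 = 0.0019452.
t = 1.2153 / 0.0019452 ≈ 624.76 minutes.

625 minutes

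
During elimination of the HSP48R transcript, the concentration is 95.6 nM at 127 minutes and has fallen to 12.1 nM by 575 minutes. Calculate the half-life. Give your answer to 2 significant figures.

150 minutes

Over Δt = 575 − 127 = 448 minutes, the level fell by a factor of 95.6/12.1 ≈ 7.9008.
n = log₂(7.9008) ≈ 2.982 half-lives, so t½ = 448/2.982 ≈ 150.23 minutes.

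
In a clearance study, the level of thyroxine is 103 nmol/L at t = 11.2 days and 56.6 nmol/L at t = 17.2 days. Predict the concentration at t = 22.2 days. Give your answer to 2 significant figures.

Over Δt = 17.2 − 11.2 = 6 days, the level fell by a factor of 103/56.6 ≈ 1.8198.
n = log₂(1.8198) ≈ 0.86377 half-lives, so t½ = 6/0.86377 ≈ 6.9463 days.
From t = 17.2 to t = 22.2: 56.6 × (1/2)^((22.2−17.2)/6.9463) ≈ 34.366 nmol/L.

34 nmol/L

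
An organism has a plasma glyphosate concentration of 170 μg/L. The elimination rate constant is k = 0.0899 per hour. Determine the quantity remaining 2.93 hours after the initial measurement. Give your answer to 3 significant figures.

t½ = ln 2 / k = 0.69315 / 0.0899 ≈ 7.7102 hours.
Number of half-lives: n = 2.93/7.7102 ≈ 0.38002.
Remaining = 170 × (1/2)^0.38002 = 170 × 0.76843 ≈ 130.63 μg/L.

131 μg/L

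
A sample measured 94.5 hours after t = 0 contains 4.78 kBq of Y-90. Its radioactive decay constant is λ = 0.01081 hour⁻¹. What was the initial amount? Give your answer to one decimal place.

13.3 kBq

t½ = ln 2 / λ = 0.69315 / 0.01081 ≈ 64.121 hours.
Number of half-lives elapsed: n = 94.5/64.121 ≈ 1.4738.
A₀ = A × 2^n = 4.78 × 2^1.4738 = 4.78 × 2.7775 ≈ 13.276 kBq.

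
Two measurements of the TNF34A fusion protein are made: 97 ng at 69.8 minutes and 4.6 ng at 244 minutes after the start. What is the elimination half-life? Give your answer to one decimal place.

39.6 minutes

Over Δt = 244 − 69.8 = 174.2 minutes, the level fell by a factor of 97/4.6 ≈ 21.087.
n = log₂(21.087) ≈ 4.3983 half-lives, so t½ = 174.2/4.3983 ≈ 39.606 minutes.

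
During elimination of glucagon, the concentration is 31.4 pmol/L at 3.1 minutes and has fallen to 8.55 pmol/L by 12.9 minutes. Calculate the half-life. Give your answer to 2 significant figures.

5.2 minutes

Over Δt = 12.9 − 3.1 = 9.8 minutes, the level fell by a factor of 31.4/8.55 ≈ 3.6725.
n = log₂(3.6725) ≈ 1.8768 half-lives, so t½ = 9.8/1.8768 ≈ 5.2217 minutes.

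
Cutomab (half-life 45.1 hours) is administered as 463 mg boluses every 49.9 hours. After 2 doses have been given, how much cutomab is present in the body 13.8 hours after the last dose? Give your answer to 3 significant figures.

548 mg

The 2 doses were given 63.7, 13.8 hours ago.
Total = 463·(1/2)^(63.7/45.1) + 463·(1/2)^(13.8/45.1)
      = 173.94 + 374.52 ≈ 548.46 mg.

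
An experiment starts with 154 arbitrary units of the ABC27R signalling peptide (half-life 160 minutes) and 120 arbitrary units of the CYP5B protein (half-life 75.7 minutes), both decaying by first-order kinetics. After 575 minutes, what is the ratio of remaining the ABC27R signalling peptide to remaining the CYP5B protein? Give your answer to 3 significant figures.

ABC27R signalling peptide: 154 × (1/2)^(575/160) = 154 × (1/2)^3.5938 ≈ 12.755 arbitrary units.
CYP5B protein: 120 × (1/2)^(575/75.7) = 120 × (1/2)^7.5958 ≈ 0.62033 arbitrary units.
Ratio ≈ 12.755 / 0.62033 ≈ 20.562.

20.6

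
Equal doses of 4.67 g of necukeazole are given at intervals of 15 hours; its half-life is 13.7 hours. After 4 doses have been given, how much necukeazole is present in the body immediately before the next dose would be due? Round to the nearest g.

The 4 doses were given 60, 45, 30, 15 hours ago.
Total = 4.67·(1/2)^(60/13.7) + 4.67·(1/2)^(45/13.7) + 4.67·(1/2)^(30/13.7) + 4.67·(1/2)^(15/13.7)
      = 0.22436 + 0.47922 + 1.0236 + 2.1864 ≈ 3.9135 g.

4 g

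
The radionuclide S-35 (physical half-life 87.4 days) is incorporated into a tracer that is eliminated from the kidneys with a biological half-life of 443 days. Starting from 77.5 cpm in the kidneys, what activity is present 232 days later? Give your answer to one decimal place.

8.6 cpm

1/t_eff = 1/t_phys + 1/t_biol = 1/87.4 + 1/443 = 0.013699 per day.
t_eff = 87.4 × 443 / (87.4 + 443) ≈ 72.998 days.
Remaining = 77.5 × (1/2)^(232/72.998) = 77.5 × (1/2)^3.1782 ≈ 8.5621 cpm.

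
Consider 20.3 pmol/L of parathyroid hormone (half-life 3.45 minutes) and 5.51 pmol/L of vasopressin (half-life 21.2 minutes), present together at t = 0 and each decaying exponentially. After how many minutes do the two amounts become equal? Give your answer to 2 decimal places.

Set 20.3·(1/2)^(t/3.45) = 5.51·(1/2)^(t/21.2).
Taking log₂: log₂(20.3/5.51) = t·(1/3.45 − 1/21.2).
log₂(3.6842) = 1.8814; 1/3.45 − 1/21.2 = 0.24269.
t = 1.8814 / 0.24269 ≈ 7.7522 minutes.

7.75 minutes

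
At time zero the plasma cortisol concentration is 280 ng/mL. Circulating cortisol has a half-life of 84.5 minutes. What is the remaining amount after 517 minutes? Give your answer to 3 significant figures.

4.03 ng/mL

Number of half-lives: n = 517/84.5 ≈ 6.1183.
Remaining = 280 × (1/2)^6.1183 = 280 × 0.014394 ≈ 4.0304 ng/mL.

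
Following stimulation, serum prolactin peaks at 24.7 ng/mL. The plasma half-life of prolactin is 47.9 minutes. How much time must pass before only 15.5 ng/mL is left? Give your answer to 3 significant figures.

Fraction remaining = 15.5/24.7 ≈ 0.62753.
n = log₂(24.7/15.5) = ln(1.5935)/ln 2 ≈ 0.67224 half-lives.
t = n × t½ = 0.67224 × 47.9 ≈ 32.2 minutes.

32.2 minutes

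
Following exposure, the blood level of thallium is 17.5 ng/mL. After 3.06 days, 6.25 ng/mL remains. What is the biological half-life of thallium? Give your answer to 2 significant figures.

2.1 days

A/A₀ = 6.25/17.5 ≈ 0.35714.
n = log₂(2.8) ≈ 1.4854 half-lives elapsed in 3.06 days.
t½ = 3.06/1.4854 ≈ 2.06 days.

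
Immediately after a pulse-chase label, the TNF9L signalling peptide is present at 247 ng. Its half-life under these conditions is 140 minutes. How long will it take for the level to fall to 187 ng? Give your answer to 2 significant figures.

Fraction remaining = 187/247 ≈ 0.75709.
n = log₂(247/187) = ln(1.3209)/ln 2 ≈ 0.40147 half-lives.
t = n × t½ = 0.40147 × 140 ≈ 56.206 minutes.

56 minutes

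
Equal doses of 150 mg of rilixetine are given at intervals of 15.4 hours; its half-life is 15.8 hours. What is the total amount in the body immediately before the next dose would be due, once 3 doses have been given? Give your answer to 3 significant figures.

135 mg

The 3 doses were given 46.2, 30.8, 15.4 hours ago.
Total = 150·(1/2)^(46.2/15.8) + 150·(1/2)^(30.8/15.8) + 150·(1/2)^(15.4/15.8)
      = 19.764 + 38.839 + 76.328 ≈ 134.93 mg.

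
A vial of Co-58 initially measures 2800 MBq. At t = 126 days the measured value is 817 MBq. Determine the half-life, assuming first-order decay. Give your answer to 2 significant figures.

71 days

A/A₀ = 817/2800 ≈ 0.29179.
n = log₂(3.4272) ≈ 1.777 half-lives elapsed in 126 days.
t½ = 126/1.777 ≈ 70.905 days.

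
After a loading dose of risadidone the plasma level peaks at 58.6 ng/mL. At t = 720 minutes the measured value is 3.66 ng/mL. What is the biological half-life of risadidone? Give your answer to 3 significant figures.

A/A₀ = 3.66/58.6 ≈ 0.062457.
n = log₂(16.011) ≈ 4.001 half-lives elapsed in 720 minutes.
t½ = 720/4.001 ≈ 179.96 minutes.

180 minutes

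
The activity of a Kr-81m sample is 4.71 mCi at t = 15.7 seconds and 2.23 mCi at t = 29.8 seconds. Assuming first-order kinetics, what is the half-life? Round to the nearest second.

13 seconds

Over Δt = 29.8 − 15.7 = 14.1 seconds, the level fell by a factor of 4.71/2.23 ≈ 2.1121.
n = log₂(2.1121) ≈ 1.0787 half-lives, so t½ = 14.1/1.0787 ≈ 13.071 seconds.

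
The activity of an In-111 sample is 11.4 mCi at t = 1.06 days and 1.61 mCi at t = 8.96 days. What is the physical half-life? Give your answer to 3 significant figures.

2.80 days

Over Δt = 8.96 − 1.06 = 7.9 days, the level fell by a factor of 11.4/1.61 ≈ 7.0807.
n = log₂(7.0807) ≈ 2.8239 half-lives, so t½ = 7.9/2.8239 ≈ 2.7975 days.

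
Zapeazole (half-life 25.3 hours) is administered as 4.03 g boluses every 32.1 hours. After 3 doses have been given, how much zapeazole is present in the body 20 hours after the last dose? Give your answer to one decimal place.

3.7 g

The 3 doses were given 84.2, 52.1, 20 hours ago.
Total = 4.03·(1/2)^(84.2/25.3) + 4.03·(1/2)^(52.1/25.3) + 4.03·(1/2)^(20/25.3)
      = 0.40129 + 0.96694 + 2.3299 ≈ 3.6981 g.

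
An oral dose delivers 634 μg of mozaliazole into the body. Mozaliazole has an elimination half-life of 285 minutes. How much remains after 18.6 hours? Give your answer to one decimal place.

Convert the elapsed time: 18.6 hours = 1116 minutes.
Number of half-lives: n = 1116/285 ≈ 3.9158.
Remaining = 634 × (1/2)^3.9158 = 634 × 0.066257 ≈ 42.007 μg.

42.0 μg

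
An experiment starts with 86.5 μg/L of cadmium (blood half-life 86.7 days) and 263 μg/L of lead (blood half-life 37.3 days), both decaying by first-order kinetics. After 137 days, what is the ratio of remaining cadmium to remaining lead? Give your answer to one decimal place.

1.4

cadmium: 86.5 × (1/2)^(137/86.7) = 86.5 × (1/2)^1.5802 ≈ 28.929 μg/L.
lead: 263 × (1/2)^(137/37.3) = 263 × (1/2)^3.6729 ≈ 20.62 μg/L.
Ratio ≈ 28.929 / 20.62 ≈ 1.403.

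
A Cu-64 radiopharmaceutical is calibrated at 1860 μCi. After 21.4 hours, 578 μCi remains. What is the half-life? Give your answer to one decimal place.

A/A₀ = 578/1860 ≈ 0.31075.
n = log₂(3.218) ≈ 1.6862 half-lives elapsed in 21.4 hours.
t½ = 21.4/1.6862 ≈ 12.692 hours.

12.7 hours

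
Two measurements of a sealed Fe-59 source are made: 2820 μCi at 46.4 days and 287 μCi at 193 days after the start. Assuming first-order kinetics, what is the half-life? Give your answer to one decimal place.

44.5 days

Over Δt = 193 − 46.4 = 146.6 days, the level fell by a factor of 2820/287 ≈ 9.8258.
n = log₂(9.8258) ≈ 3.2966 half-lives, so t½ = 146.6/3.2966 ≈ 44.47 days.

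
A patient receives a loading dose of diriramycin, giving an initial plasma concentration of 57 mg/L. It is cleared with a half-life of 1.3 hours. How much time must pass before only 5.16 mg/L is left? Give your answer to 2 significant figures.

Fraction remaining = 5.16/57 ≈ 0.090526.
n = log₂(57/5.16) = ln(11.047)/ln 2 ≈ 3.4655 half-lives.
t = n × t½ = 3.4655 × 1.3 ≈ 4.5052 hours.

4.5 hours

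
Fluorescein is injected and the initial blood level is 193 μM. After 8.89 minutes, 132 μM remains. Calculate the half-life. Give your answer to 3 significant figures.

A/A₀ = 132/193 ≈ 0.68394.
n = log₂(1.4621) ≈ 0.54806 half-lives elapsed in 8.89 minutes.
t½ = 8.89/0.54806 ≈ 16.221 minutes.

16.2 minutes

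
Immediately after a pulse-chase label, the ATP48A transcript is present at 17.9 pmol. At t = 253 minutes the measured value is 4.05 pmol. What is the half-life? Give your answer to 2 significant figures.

120 minutes

A/A₀ = 4.05/17.9 ≈ 0.22626.
n = log₂(4.4198) ≈ 2.144 half-lives elapsed in 253 minutes.
t½ = 253/2.144 ≈ 118.01 minutes.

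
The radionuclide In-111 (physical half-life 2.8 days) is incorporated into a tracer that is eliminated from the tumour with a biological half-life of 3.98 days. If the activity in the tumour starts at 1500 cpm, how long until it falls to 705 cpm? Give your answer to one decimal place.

1.8 days

1/t_eff = 1/t_phys + 1/t_biol = 1/2.8 + 1/3.98 = 0.6084 per day.
t_eff = 2.8 × 3.98 / (2.8 + 3.98) ≈ 1.6437 days.
n = log₂(1500/705) ≈ 1.0893; t = 1.0893 × 1.6437 ≈ 1.7904 days.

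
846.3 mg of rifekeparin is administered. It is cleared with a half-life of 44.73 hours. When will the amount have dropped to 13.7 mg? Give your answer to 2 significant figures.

Fraction remaining = 13.7/846.3 ≈ 0.016188.
n = log₂(846.3/13.7) = ln(61.774)/ln 2 ≈ 5.9489 half-lives.
t = n × t½ = 5.9489 × 44.73 ≈ 266.1 hours.

270 hours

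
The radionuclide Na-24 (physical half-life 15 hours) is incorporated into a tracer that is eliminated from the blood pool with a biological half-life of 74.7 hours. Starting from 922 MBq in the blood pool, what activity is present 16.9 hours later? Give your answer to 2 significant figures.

360 MBq

1/t_eff = 1/t_phys + 1/t_biol = 1/15 + 1/74.7 = 0.080054 per hour.
t_eff = 15 × 74.7 / (15 + 74.7) ≈ 12.492 hours.
Remaining = 922 × (1/2)^(16.9/12.492) = 922 × (1/2)^1.3529 ≈ 360.97 MBq.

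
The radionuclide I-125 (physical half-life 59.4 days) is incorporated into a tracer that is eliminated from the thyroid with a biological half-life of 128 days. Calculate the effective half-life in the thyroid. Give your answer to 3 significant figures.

40.6 days

1/t_eff = 1/t_phys + 1/t_biol = 1/59.4 + 1/128 = 0.024648 per day.
t_eff = 59.4 × 128 / (59.4 + 128) ≈ 40.572 days.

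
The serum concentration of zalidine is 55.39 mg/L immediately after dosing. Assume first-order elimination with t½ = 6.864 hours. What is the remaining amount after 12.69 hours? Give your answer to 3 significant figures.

Number of half-lives: n = 12.69/6.864 ≈ 1.8488.
Remaining = 55.39 × (1/2)^1.8488 = 55.39 × 0.27763 ≈ 15.378 mg/L.

15.4 mg/L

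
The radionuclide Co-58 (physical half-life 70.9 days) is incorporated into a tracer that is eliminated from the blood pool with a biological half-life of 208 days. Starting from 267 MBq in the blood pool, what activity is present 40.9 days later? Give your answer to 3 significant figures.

1/t_eff = 1/t_phys + 1/t_biol = 1/70.9 + 1/208 = 0.018912 per day.
t_eff = 70.9 × 208 / (70.9 + 208) ≈ 52.876 days.
Remaining = 267 × (1/2)^(40.9/52.876) = 267 × (1/2)^0.7735 ≈ 156.19 MBq.

156 MBq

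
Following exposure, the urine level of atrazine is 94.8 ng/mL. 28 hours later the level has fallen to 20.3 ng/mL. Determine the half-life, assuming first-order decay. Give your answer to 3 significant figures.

A/A₀ = 20.3/94.8 ≈ 0.21414.
n = log₂(4.67) ≈ 2.2234 half-lives elapsed in 28 hours.
t½ = 28/2.2234 ≈ 12.593 hours.

12.6 hours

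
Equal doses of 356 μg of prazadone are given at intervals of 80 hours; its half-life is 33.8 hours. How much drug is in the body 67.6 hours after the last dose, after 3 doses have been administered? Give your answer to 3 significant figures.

The 3 doses were given 227.6, 147.6, 67.6 hours ago.
Total = 356·(1/2)^(227.6/33.8) + 356·(1/2)^(147.6/33.8) + 356·(1/2)^(67.6/33.8)
      = 3.345 + 17.254 + 89 ≈ 109.6 μg.

110 μg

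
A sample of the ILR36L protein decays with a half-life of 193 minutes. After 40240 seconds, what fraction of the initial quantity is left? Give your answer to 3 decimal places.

40240 seconds = 670.667 minutes.
n = 670.667/193 ≈ 3.475 half-lives.
Fraction remaining = (1/2)^3.475 ≈ 0.089936.

0.090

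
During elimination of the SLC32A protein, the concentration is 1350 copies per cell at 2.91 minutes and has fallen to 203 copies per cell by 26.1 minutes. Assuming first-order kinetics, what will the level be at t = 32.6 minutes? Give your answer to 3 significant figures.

119 copies per cell

Over Δt = 26.1 − 2.91 = 23.19 minutes, the level fell by a factor of 1350/203 ≈ 6.6502.
n = log₂(6.6502) ≈ 2.7334 half-lives, so t½ = 23.19/2.7334 ≈ 8.4839 minutes.
From t = 26.1 to t = 32.6: 203 × (1/2)^((32.6−26.1)/8.4839) ≈ 119.36 copies per cell.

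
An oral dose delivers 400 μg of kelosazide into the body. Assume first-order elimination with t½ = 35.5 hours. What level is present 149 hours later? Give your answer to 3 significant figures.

21.8 μg

Number of half-lives: n = 149/35.5 ≈ 4.1972.
Remaining = 400 × (1/2)^4.1972 = 400 × 0.054516 ≈ 21.806 μg.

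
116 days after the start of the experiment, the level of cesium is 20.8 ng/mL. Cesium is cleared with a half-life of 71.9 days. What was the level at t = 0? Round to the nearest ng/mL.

64 ng/mL

Number of half-lives elapsed: n = 116/71.9 ≈ 1.6134.
A₀ = A × 2^n = 20.8 × 2^1.6134 = 20.8 × 3.0596 ≈ 63.64 ng/mL.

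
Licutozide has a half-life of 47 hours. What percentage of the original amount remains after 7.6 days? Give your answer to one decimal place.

7.6 days = 182.4 hours.
n = 182.4/47 ≈ 3.8809 half-lives.
Fraction remaining = (1/2)^3.8809 ≈ 0.067881, i.e. 6.7881%.

6.8%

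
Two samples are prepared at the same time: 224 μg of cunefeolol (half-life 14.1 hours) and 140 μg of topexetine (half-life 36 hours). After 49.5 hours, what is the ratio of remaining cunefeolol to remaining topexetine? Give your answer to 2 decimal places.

cunefeolol: 224 × (1/2)^(49.5/14.1) = 224 × (1/2)^3.5106 ≈ 19.654 μg.
topexetine: 140 × (1/2)^(49.5/36) = 140 × (1/2)^1.375 ≈ 53.977 μg.
Ratio ≈ 19.654 / 53.977 ≈ 0.36411.

0.36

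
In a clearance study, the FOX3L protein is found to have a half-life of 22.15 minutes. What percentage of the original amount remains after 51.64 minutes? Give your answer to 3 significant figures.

19.9%

n = 51.64/22.15 ≈ 2.3314 half-lives.
Fraction remaining = (1/2)^2.3314 ≈ 0.19869, i.e. 19.869%.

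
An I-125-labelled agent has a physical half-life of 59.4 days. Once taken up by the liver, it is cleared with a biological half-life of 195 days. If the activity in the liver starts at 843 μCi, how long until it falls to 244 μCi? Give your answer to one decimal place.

1/t_eff = 1/t_phys + 1/t_biol = 1/59.4 + 1/195 = 0.021963 per day.
t_eff = 59.4 × 195 / (59.4 + 195) ≈ 45.531 days.
n = log₂(843/244) ≈ 1.7887; t = 1.7887 × 45.531 ≈ 81.438 days.

81.4 days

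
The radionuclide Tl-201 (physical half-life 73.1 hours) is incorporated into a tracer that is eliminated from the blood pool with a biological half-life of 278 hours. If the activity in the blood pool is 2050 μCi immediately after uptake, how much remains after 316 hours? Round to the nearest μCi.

1/t_eff = 1/t_phys + 1/t_biol = 1/73.1 + 1/278 = 0.017277 per hour.
t_eff = 73.1 × 278 / (73.1 + 278) ≈ 57.88 hours.
Remaining = 2050 × (1/2)^(316/57.88) = 2050 × (1/2)^5.4595 ≈ 46.588 μCi.

47 μCi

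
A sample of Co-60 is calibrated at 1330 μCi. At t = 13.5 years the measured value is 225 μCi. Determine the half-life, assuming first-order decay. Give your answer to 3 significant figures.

A/A₀ = 225/1330 ≈ 0.16917.
n = log₂(5.9111) ≈ 2.5634 half-lives elapsed in 13.5 years.
t½ = 13.5/2.5634 ≈ 5.2664 years.

5.27 years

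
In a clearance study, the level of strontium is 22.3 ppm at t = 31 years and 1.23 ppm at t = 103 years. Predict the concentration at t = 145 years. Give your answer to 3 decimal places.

Over Δt = 103 − 31 = 72 years, the level fell by a factor of 22.3/1.23 ≈ 18.13.
n = log₂(18.13) ≈ 4.1803 half-lives, so t½ = 72/4.1803 ≈ 17.224 years.
From t = 103 to t = 145: 1.23 × (1/2)^((145−103)/17.224) ≈ 0.2269 ppm.

0.227 ppm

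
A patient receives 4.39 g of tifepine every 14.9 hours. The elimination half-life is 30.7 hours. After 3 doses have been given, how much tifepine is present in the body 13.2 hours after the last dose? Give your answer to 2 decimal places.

The 3 doses were given 43, 28.1, 13.2 hours ago.
Total = 4.39·(1/2)^(43/30.7) + 4.39·(1/2)^(28.1/30.7) + 4.39·(1/2)^(13.2/30.7)
      = 1.6627 + 2.3277 + 3.2586 ≈ 7.2491 g.

7.25 g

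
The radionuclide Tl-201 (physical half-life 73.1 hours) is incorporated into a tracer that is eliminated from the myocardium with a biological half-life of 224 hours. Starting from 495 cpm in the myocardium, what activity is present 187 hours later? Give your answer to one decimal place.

1/t_eff = 1/t_phys + 1/t_biol = 1/73.1 + 1/224 = 0.018144 per hour.
t_eff = 73.1 × 224 / (73.1 + 224) ≈ 55.114 hours.
Remaining = 495 × (1/2)^(187/55.114) = 495 × (1/2)^3.393 ≈ 47.122 cpm.

47.1 cpm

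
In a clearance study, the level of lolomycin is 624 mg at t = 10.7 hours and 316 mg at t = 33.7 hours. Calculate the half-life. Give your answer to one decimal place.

Over Δt = 33.7 − 10.7 = 23 hours, the level fell by a factor of 624/316 ≈ 1.9747.
n = log₂(1.9747) ≈ 0.98162 half-lives, so t½ = 23/0.98162 ≈ 23.431 hours.

23.4 hours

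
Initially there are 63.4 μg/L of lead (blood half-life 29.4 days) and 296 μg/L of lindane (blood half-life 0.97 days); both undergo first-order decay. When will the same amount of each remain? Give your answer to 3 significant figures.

2.23 days

Set 63.4·(1/2)^(t/29.4) = 296·(1/2)^(t/0.97).
Taking log₂: log₂(63.4/296) = t·(1/29.4 − 1/0.97).
log₂(0.21419) = -2.223; 1/29.4 − 1/0.97 = -0.99691.
t = -2.223 / -0.99691 ≈ 2.2299 days.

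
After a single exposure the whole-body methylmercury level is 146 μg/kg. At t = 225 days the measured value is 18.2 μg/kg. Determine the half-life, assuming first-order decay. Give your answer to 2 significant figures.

A/A₀ = 18.2/146 ≈ 0.12466.
n = log₂(8.022) ≈ 3.004 half-lives elapsed in 225 days.
t½ = 225/3.004 ≈ 74.901 days.

75 days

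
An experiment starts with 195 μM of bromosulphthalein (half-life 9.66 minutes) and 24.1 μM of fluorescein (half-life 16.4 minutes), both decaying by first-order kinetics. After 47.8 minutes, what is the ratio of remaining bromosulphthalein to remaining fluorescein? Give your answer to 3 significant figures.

1.98

bromosulphthalein: 195 × (1/2)^(47.8/9.66) = 195 × (1/2)^4.9482 ≈ 6.3163 μM.
fluorescein: 24.1 × (1/2)^(47.8/16.4) = 24.1 × (1/2)^2.9146 ≈ 3.1961 μM.
Ratio ≈ 6.3163 / 3.1961 ≈ 1.9762.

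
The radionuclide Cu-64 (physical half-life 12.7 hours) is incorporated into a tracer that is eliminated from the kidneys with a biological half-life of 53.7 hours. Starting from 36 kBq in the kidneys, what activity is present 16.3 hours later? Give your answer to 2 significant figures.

12 kBq

1/t_eff = 1/t_phys + 1/t_biol = 1/12.7 + 1/53.7 = 0.097362 per hour.
t_eff = 12.7 × 53.7 / (12.7 + 53.7) ≈ 10.271 hours.
Remaining = 36 × (1/2)^(16.3/10.271) = 36 × (1/2)^1.587 ≈ 11.983 kBq.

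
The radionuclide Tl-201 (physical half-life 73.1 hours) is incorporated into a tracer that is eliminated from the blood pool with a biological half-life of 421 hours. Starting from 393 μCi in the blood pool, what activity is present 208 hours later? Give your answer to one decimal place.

38.8 μCi

1/t_eff = 1/t_phys + 1/t_biol = 1/73.1 + 1/421 = 0.016055 per hour.
t_eff = 73.1 × 421 / (73.1 + 421) ≈ 62.285 hours.
Remaining = 393 × (1/2)^(208/62.285) = 393 × (1/2)^3.3395 ≈ 38.825 μCi.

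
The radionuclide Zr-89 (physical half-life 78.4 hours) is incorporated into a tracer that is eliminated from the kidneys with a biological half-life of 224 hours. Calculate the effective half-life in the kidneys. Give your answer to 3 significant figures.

58.1 hours

1/t_eff = 1/t_phys + 1/t_biol = 1/78.4 + 1/224 = 0.017219 per hour.
t_eff = 78.4 × 224 / (78.4 + 224) ≈ 58.074 hours.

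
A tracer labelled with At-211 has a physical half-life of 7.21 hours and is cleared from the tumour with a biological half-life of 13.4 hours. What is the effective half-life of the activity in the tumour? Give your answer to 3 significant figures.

4.69 hours

1/t_eff = 1/t_phys + 1/t_biol = 1/7.21 + 1/13.4 = 0.21332 per hour.
t_eff = 7.21 × 13.4 / (7.21 + 13.4) ≈ 4.6877 hours.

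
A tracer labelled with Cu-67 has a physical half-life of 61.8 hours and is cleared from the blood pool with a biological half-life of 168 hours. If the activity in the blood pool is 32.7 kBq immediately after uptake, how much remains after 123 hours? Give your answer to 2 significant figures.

5.0 kBq

1/t_eff = 1/t_phys + 1/t_biol = 1/61.8 + 1/168 = 0.022134 per hour.
t_eff = 61.8 × 168 / (61.8 + 168) ≈ 45.18 hours.
Remaining = 32.7 × (1/2)^(123/45.18) = 32.7 × (1/2)^2.7224 ≈ 4.9547 kBq.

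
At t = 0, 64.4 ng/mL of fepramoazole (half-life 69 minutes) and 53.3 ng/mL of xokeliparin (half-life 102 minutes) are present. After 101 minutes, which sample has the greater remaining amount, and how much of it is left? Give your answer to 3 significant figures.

xokeliparin, 26.8 ng/mL

fepramoazole: 64.4 × (1/2)^1.4638 ≈ 23.348 ng/mL.
xokeliparin: 53.3 × (1/2)^0.9902 ≈ 26.832 ng/mL.
Xokeliparin has more remaining, at ≈ 26.832 ng/mL.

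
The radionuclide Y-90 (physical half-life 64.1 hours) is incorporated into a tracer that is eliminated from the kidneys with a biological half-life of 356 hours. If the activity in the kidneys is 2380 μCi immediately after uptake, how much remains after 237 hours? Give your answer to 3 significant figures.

116 μCi

1/t_eff = 1/t_phys + 1/t_biol = 1/64.1 + 1/356 = 0.01841 per hour.
t_eff = 64.1 × 356 / (64.1 + 356) ≈ 54.319 hours.
Remaining = 2380 × (1/2)^(237/54.319) = 2380 × (1/2)^4.3631 ≈ 115.65 μCi.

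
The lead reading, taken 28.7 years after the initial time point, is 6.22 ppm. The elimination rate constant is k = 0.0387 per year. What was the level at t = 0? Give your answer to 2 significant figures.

t½ = ln 2 / k = 0.69315 / 0.0387 ≈ 17.911 years.
Number of half-lives elapsed: n = 28.7/17.911 ≈ 1.6024.
A₀ = A × 2^n = 6.22 × 2^1.6024 = 6.22 × 3.0365 ≈ 18.887 ppm.

19 ppm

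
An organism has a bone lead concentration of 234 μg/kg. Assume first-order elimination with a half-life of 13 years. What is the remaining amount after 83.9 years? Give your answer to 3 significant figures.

Number of half-lives: n = 83.9/13 ≈ 6.4538.
Remaining = 234 × (1/2)^6.4538 = 234 × 0.011408 ≈ 2.6694 μg/kg.

2.67 μg/kg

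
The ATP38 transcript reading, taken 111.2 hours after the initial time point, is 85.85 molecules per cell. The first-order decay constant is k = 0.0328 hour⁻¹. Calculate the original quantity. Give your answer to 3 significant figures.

3290 molecules per cell

t½ = ln 2 / k = 0.69315 / 0.0328 ≈ 21.133 hours.
Number of half-lives elapsed: n = 111.2/21.133 ≈ 5.262.
A₀ = A × 2^n = 85.85 × 2^5.262 = 85.85 × 38.373 ≈ 3294.3 molecules per cell.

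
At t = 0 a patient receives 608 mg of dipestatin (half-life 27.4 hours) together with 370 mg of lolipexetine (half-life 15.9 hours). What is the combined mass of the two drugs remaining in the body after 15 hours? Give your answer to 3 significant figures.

608 mg

dipestatin: 608 × (1/2)^(15/27.4) = 608 × (1/2)^0.54745 ≈ 416.01 mg.
lolipexetine: 370 × (1/2)^(15/15.9) = 370 × (1/2)^0.9434 ≈ 192.4 mg.
Total = 416.01 + 192.4 ≈ 608.41 mg.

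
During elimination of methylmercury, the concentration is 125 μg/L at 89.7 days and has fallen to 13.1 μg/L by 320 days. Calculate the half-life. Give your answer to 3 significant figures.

Over Δt = 320 − 89.7 = 230.3 days, the level fell by a factor of 125/13.1 ≈ 9.542.
n = log₂(9.542) ≈ 3.2543 half-lives, so t½ = 230.3/3.2543 ≈ 70.768 days.

70.8 days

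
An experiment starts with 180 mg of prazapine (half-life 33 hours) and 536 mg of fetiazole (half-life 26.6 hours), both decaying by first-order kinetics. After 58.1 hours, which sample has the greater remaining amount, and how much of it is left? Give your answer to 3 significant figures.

prazapine: 180 × (1/2)^1.7606 ≈ 53.122 mg.
fetiazole: 536 × (1/2)^2.1842 ≈ 117.94 mg.
Fetiazole has more remaining, at ≈ 117.94 mg.

fetiazole, 118 mg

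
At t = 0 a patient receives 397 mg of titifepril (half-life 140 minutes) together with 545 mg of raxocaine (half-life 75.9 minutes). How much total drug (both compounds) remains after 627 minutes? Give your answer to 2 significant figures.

20 mg

titifepril: 397 × (1/2)^(627/140) = 397 × (1/2)^4.4786 ≈ 17.808 mg.
raxocaine: 545 × (1/2)^(627/75.9) = 545 × (1/2)^8.2609 ≈ 1.7768 mg.
Total = 17.808 + 1.7768 ≈ 19.584 mg.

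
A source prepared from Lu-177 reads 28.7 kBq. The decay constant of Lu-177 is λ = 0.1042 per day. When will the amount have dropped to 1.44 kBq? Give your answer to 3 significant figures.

28.7 days

t½ = ln 2 / λ = 0.69315 / 0.1042 ≈ 6.6521 days.
Fraction remaining = 1.44/28.7 ≈ 0.050174.
n = log₂(28.7/1.44) = ln(19.931)/ln 2 ≈ 4.3169 half-lives.
t = n × t½ = 4.3169 × 6.6521 ≈ 28.716 days.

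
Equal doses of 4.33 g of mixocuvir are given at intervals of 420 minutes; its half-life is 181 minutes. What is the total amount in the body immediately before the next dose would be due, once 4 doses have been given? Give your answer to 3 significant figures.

1.08 g

The 4 doses were given 1680, 1260, 840, 420 minutes ago.
Total = 4.33·(1/2)^(1680/181) + 4.33·(1/2)^(1260/181) + 4.33·(1/2)^(840/181) + 4.33·(1/2)^(420/181)
      = 0.0069566 + 0.034747 + 0.17356 + 0.86689 ≈ 1.0822 g.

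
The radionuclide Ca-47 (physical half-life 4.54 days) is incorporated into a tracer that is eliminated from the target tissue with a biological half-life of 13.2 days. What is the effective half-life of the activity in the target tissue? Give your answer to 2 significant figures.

3.4 days

1/t_eff = 1/t_phys + 1/t_biol = 1/4.54 + 1/13.2 = 0.29602 per day.
t_eff = 4.54 × 13.2 / (4.54 + 13.2) ≈ 3.3781 days.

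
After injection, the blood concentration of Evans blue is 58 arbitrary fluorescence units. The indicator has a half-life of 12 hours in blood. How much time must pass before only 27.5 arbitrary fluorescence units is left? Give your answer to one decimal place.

Fraction remaining = 27.5/58 ≈ 0.47414.
n = log₂(58/27.5) = ln(2.1091)/ln 2 ≈ 1.0766 half-lives.
t = n × t½ = 1.0766 × 12 ≈ 12.919 hours.

12.9 hours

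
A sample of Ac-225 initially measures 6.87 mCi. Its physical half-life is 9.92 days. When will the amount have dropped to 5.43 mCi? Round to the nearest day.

3 days

Fraction remaining = 5.43/6.87 ≈ 0.79039.
n = log₂(6.87/5.43) = ln(1.2652)/ln 2 ≈ 0.33936 half-lives.
t = n × t½ = 0.33936 × 9.92 ≈ 3.3664 days.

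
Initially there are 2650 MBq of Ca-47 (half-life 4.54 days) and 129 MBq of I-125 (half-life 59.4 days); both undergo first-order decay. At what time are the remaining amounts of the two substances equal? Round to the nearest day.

Set 2650·(1/2)^(t/4.54) = 129·(1/2)^(t/59.4).
Taking log₂: log₂(2650/129) = t·(1/4.54 − 1/59.4).
log₂(20.543) = 4.3605; 1/4.54 − 1/59.4 = 0.20343.
t = 4.3605 / 0.20343 ≈ 21.435 days.

21 days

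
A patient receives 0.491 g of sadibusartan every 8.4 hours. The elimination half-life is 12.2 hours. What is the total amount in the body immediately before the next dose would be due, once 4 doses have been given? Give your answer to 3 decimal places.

The 4 doses were given 33.6, 25.2, 16.8, 8.4 hours ago.
Total = 0.491·(1/2)^(33.6/12.2) + 0.491·(1/2)^(25.2/12.2) + 0.491·(1/2)^(16.8/12.2) + 0.491·(1/2)^(8.4/12.2)
      = 0.072781 + 0.1173 + 0.18904 + 0.30466 ≈ 0.68377 g.

0.684 g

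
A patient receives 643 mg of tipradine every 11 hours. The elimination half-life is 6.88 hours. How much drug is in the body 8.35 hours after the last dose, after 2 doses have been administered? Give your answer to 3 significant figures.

The 2 doses were given 19.35, 8.35 hours ago.
Total = 643·(1/2)^(19.35/6.88) + 643·(1/2)^(8.35/6.88)
      = 91.53 + 277.24 ≈ 368.77 mg.

369 mg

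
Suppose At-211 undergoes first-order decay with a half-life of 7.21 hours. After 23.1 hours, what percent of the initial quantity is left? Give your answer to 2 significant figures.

n = 23.1/7.21 ≈ 3.2039 half-lives.
Fraction remaining = (1/2)^3.2039 ≈ 0.10853, i.e. 10.853%.

11%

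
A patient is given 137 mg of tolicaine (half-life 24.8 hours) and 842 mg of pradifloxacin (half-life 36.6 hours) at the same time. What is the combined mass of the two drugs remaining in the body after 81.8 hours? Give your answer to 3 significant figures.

tolicaine: 137 × (1/2)^(81.8/24.8) = 137 × (1/2)^3.2984 ≈ 13.925 mg.
pradifloxacin: 842 × (1/2)^(81.8/36.6) = 842 × (1/2)^2.235 ≈ 178.86 mg.
Total = 13.925 + 178.86 ≈ 192.79 mg.

193 mg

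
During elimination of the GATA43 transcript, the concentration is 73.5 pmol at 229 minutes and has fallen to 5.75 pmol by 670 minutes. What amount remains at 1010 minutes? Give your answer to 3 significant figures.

0.806 pmol

Over Δt = 670 − 229 = 441 minutes, the level fell by a factor of 73.5/5.75 ≈ 12.783.
n = log₂(12.783) ≈ 3.6761 half-lives, so t½ = 441/3.6761 ≈ 119.96 minutes.
From t = 670 to t = 1010: 5.75 × (1/2)^((1010−670)/119.96) ≈ 0.80629 pmol.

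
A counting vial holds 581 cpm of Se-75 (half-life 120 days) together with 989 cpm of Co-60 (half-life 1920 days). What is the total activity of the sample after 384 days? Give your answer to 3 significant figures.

924 cpm

Se-75: 581 × (1/2)^(384/120) = 581 × (1/2)^3.2 ≈ 63.224 cpm.
Co-60: 989 × (1/2)^(384/1920) = 989 × (1/2)^0.2 ≈ 860.97 cpm.
Total = 63.224 + 860.97 ≈ 924.2 cpm.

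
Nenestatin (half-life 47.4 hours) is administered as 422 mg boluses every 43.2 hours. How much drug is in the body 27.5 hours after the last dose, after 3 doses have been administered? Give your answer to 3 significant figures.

The 3 doses were given 113.9, 70.7, 27.5 hours ago.
Total = 422·(1/2)^(113.9/47.4) + 422·(1/2)^(70.7/47.4) + 422·(1/2)^(27.5/47.4)
      = 79.791 + 150.07 + 282.27 ≈ 512.14 mg.

512 mg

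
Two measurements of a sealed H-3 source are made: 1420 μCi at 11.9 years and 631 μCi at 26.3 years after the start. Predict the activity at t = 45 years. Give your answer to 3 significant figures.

220 μCi

Over Δt = 26.3 − 11.9 = 14.4 years, the level fell by a factor of 1420/631 ≈ 2.2504.
n = log₂(2.2504) ≈ 1.1702 half-lives, so t½ = 14.4/1.1702 ≈ 12.306 years.
From t = 26.3 to t = 45: 631 × (1/2)^((45−26.3)/12.306) ≈ 220.08 μCi.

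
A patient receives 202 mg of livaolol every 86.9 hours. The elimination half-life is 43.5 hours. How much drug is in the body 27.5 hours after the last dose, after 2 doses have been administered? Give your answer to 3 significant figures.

The 2 doses were given 114.4, 27.5 hours ago.
Total = 202·(1/2)^(114.4/43.5) + 202·(1/2)^(27.5/43.5)
      = 32.635 + 130.33 ≈ 162.96 mg.

163 mg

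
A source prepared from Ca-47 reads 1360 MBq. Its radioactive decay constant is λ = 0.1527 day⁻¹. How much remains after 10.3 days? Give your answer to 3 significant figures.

282 MBq

t½ = ln 2 / λ = 0.69315 / 0.1527 ≈ 4.5393 days.
Number of half-lives: n = 10.3/4.5393 ≈ 2.2691.
Remaining = 1360 × (1/2)^2.2691 = 1360 × 0.20746 ≈ 282.15 MBq.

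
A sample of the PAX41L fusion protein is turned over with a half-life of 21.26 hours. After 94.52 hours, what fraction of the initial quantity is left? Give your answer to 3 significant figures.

n = 94.52/21.26 ≈ 4.4459 half-lives.
Fraction remaining = (1/2)^4.4459 ≈ 0.045883.

0.0459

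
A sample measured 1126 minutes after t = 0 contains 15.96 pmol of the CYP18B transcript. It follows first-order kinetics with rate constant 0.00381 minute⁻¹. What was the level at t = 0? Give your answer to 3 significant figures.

t½ = ln 2 / λ = 0.69315 / 0.00381 ≈ 181.93 minutes.
Number of half-lives elapsed: n = 1126/181.93 ≈ 6.1892.
A₀ = A × 2^n = 15.96 × 2^6.1892 = 15.96 × 72.971 ≈ 1164.6 pmol.

1160 pmol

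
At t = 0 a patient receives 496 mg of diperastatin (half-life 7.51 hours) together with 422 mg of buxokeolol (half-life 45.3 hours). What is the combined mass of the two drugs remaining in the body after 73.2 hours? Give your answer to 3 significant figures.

diperastatin: 496 × (1/2)^(73.2/7.51) = 496 × (1/2)^9.747 ≈ 0.57722 mg.
buxokeolol: 422 × (1/2)^(73.2/45.3) = 422 × (1/2)^1.6159 ≈ 137.68 mg.
Total = 0.57722 + 137.68 ≈ 138.26 mg.

138 mg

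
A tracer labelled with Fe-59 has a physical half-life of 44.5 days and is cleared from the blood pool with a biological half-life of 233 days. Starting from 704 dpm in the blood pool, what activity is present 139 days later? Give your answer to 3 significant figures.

1/t_eff = 1/t_phys + 1/t_biol = 1/44.5 + 1/233 = 0.026764 per day.
t_eff = 44.5 × 233 / (44.5 + 233) ≈ 37.364 days.
Remaining = 704 × (1/2)^(139/37.364) = 704 × (1/2)^3.7202 ≈ 53.419 dpm.

53.4 dpm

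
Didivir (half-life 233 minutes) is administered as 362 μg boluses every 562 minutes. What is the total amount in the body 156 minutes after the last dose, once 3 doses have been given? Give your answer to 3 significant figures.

278 μg

The 3 doses were given 1280, 718, 156 minutes ago.
Total = 362·(1/2)^(1280/233) + 362·(1/2)^(718/233) + 362·(1/2)^(156/233)
      = 8.0349 + 42.763 + 227.59 ≈ 278.39 μg.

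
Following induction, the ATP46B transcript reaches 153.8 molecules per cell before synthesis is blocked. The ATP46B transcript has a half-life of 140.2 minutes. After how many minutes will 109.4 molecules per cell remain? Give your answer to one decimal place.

Fraction remaining = 109.4/153.8 ≈ 0.71131.
n = log₂(153.8/109.4) = ln(1.4059)/ln 2 ≈ 0.49144 half-lives.
t = n × t½ = 0.49144 × 140.2 ≈ 68.9 minutes.

68.9 minutes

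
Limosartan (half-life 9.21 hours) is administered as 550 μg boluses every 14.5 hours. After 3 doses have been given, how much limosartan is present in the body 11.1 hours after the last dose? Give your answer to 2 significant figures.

350 μg

The 3 doses were given 40.1, 25.6, 11.1 hours ago.
Total = 550·(1/2)^(40.1/9.21) + 550·(1/2)^(25.6/9.21) + 550·(1/2)^(11.1/9.21)
      = 26.896 + 80.098 + 238.54 ≈ 345.53 μg.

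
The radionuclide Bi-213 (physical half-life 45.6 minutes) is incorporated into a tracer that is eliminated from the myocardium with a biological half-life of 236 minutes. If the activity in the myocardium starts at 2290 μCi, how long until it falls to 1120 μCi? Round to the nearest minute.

39 minutes

1/t_eff = 1/t_phys + 1/t_biol = 1/45.6 + 1/236 = 0.026167 per minute.
t_eff = 45.6 × 236 / (45.6 + 236) ≈ 38.216 minutes.
n = log₂(2290/1120) ≈ 1.0318; t = 1.0318 × 38.216 ≈ 39.433 minutes.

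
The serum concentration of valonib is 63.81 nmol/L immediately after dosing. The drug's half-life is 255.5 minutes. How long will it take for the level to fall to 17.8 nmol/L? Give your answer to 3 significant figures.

471 minutes

Fraction remaining = 17.8/63.81 ≈ 0.27895.
n = log₂(63.81/17.8) = ln(3.5848)/ln 2 ≈ 1.8419 half-lives.
t = n × t½ = 1.8419 × 255.5 ≈ 470.61 minutes.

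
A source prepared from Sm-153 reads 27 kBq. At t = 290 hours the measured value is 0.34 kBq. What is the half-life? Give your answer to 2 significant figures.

46 hours

A/A₀ = 0.34/27 ≈ 0.012593.
n = log₂(79.412) ≈ 6.3113 half-lives elapsed in 290 hours.
t½ = 290/6.3113 ≈ 45.949 hours.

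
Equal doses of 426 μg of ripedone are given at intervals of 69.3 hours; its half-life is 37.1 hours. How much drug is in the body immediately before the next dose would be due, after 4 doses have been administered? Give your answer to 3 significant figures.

160 μg

The 4 doses were given 277.2, 207.9, 138.6, 69.3 hours ago.
Total = 426·(1/2)^(277.2/37.1) + 426·(1/2)^(207.9/37.1) + 426·(1/2)^(138.6/37.1) + 426·(1/2)^(69.3/37.1)
      = 2.4 + 8.76 + 31.975 + 116.71 ≈ 159.84 μg.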